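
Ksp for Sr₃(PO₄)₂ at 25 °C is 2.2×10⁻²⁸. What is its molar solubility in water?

1.2×10⁻⁶ M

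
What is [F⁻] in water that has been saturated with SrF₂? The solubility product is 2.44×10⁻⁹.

SrF₂(s) ⇌ Sr²⁺(aq) + 2 F⁻(aq)
If s mol/L of SrF₂ dissolves, [Sr²⁺] = s and [F⁻] = 2s.
Ksp = [Sr²⁺][F⁻]^2 = s · (2s)^2 = 4s^3 = 2.44×10⁻⁹
s = 8.48×10⁻⁴ mol/L
[F⁻] = 2s = 1.70×10⁻³ mol/L

1.70×10⁻³ M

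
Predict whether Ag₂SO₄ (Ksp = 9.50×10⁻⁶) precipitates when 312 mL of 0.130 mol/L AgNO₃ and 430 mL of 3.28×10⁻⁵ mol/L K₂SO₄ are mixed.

The combined volume is 742 mL.
[Ag⁺] = (0.130)(312)/742 = 5.47×10⁻² mol/L
[SO₄²⁻] = (3.28×10⁻⁵)(430)/742 = 1.90×10⁻⁵ mol/L
Q = [Ag⁺]^2[SO₄²⁻] = 5.68×10⁻⁸
Q = 5.68×10⁻⁸ < Ksp = 9.50×10⁻⁶, so the solution is unsaturated and no precipitate forms.

No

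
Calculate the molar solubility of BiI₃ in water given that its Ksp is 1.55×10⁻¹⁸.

1.55×10⁻⁵ M

BiI₃(s) ⇌ Bi³⁺(aq) + 3 I⁻(aq)
With molar solubility s: [Bi³⁺] = s, [I⁻] = 3s.
Ksp = [Bi³⁺][I⁻]^3 = s · (3s)^3 = 27s^4
27s^4 = 1.55×10⁻¹⁸  ⇒  s^4 = 5.74×10⁻²⁰
s = 1.55×10⁻⁵ mol L⁻¹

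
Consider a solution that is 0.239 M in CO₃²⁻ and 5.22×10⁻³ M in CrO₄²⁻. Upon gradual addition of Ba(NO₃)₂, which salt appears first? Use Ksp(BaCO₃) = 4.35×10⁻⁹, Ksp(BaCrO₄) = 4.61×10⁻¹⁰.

BaCO₃

Each salt precipitates once Q = Ksp for that salt.
For BaCO₃: [Ba²⁺] = (Ksp/[CO₃²⁻]) = 1.82×10⁻⁸ M
For BaCrO₄: [Ba²⁺] = (Ksp/[CrO₄²⁻]) = 8.83×10⁻⁸ M
Since BaCO₃ needs less Ba²⁺ to reach saturation, it precipitates first.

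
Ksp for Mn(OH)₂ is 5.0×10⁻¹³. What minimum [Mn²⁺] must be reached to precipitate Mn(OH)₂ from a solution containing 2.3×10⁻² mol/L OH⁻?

Each salt precipitates once Q = Ksp for that salt.
Mn(OH)₂(s) ⇌ Mn²⁺(aq) + 2 OH⁻(aq)
Ksp = [Mn²⁺][OH⁻]^2 = [Mn²⁺](2.3×10⁻²)^2
[Mn²⁺] = 5.0×10⁻¹³ / (2.3×10⁻²)^2 = 9.5×10⁻¹⁰
[Mn²⁺] = 9.5×10⁻¹⁰ mol/L

9.5×10⁻¹⁰ M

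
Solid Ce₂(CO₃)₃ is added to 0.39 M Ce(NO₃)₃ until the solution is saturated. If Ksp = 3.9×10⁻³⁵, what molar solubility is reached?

2.1×10⁻¹² M

Ce₂(CO₃)₃(s) ⇌ 2 Ce³⁺(aq) + 3 CO₃²⁻(aq)
The solution already contains Ce³⁺ at 0.39 M. Let s be the molar solubility of Ce₂(CO₃)₃.
[Ce³⁺] ≈ 0.39 M (common ion dominates); [CO₃²⁻] = 3s.
Ksp = [Ce³⁺]^2[CO₃²⁻]^3 = (0.39)^2(3s)^3
(3s)^3 = 3.9×10⁻³⁵ / (0.39)^2 = 2.6×10⁻³⁴
s = 2.1×10⁻¹² M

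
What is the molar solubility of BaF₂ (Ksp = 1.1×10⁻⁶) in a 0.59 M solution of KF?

3.2×10⁻⁶ M

BaF₂(s) ⇌ Ba²⁺(aq) + 2 F⁻(aq)
With F⁻ already at 0.59 M and s small, take [F⁻] ≈ 0.59 M and [Ba²⁺] = s.
Ksp = [Ba²⁺][F⁻]^2 = s(0.59)^2
s = 1.1×10⁻⁶ / (0.59)^2 = 3.2×10⁻⁶
s = 3.2×10⁻⁶ M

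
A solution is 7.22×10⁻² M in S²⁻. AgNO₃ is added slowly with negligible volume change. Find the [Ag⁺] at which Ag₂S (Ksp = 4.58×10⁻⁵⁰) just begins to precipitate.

7.96×10⁻²⁵ M

Precipitation of each salt begins when its ion product equals Ksp.
Ag₂S(s) ⇌ 2 Ag⁺(aq) + S²⁻(aq)
Ksp = [Ag⁺]^2[S²⁻] = [Ag⁺]^2(7.22×10⁻²)
[Ag⁺]^2 = 4.58×10⁻⁵⁰ / (7.22×10⁻²) = 6.34×10⁻⁴⁹
[Ag⁺] = 7.96×10⁻²⁵ M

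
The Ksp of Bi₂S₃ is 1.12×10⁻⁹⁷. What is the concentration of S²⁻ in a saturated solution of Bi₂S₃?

4.79×10⁻²⁰ M

Bi₂S₃(s) ⇌ 2 Bi³⁺(aq) + 3 S²⁻(aq)
If s mol/L of Bi₂S₃ dissolves, [Bi³⁺] = 2s and [S²⁻] = 3s.
Ksp = [Bi³⁺]^2[S²⁻]^3 = (2s)^2 · (3s)^3 = 108s^5 = 1.12×10⁻⁹⁷
s = 1.60×10⁻²⁰ M
[S²⁻] = 3s = 4.79×10⁻²⁰ M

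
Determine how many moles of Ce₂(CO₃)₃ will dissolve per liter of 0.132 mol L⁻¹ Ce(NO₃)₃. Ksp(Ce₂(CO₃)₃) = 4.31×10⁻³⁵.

Ce₂(CO₃)₃(s) ⇌ 2 Ce³⁺(aq) + 3 CO₃²⁻(aq)
Ce³⁺ is already present at 0.132 mol L⁻¹. If s mol/L of Ce₂(CO₃)₃ dissolves, [CO₃²⁻] = 3s while [Ce³⁺] ≈ 0.132 mol L⁻¹.
Ksp = [Ce³⁺]^2[CO₃²⁻]^3 = (0.132)^2(3s)^3
(3s)^3 = 4.31×10⁻³⁵ / (0.132)^2 = 2.47×10⁻³³
s = 4.51×10⁻¹² mol L⁻¹

4.51×10⁻¹² M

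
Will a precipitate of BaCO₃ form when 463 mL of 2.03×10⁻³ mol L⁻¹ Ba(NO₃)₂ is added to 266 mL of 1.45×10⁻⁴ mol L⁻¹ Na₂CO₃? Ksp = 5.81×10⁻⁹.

Yes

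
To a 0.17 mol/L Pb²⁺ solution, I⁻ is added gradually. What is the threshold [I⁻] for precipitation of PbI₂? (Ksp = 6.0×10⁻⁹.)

1.9×10⁻⁴ M

The threshold for precipitation is Q = Ksp.
PbI₂(s) ⇌ Pb²⁺(aq) + 2 I⁻(aq)
Ksp = [Pb²⁺][I⁻]^2 = [I⁻]^2(0.17)
[I⁻]^2 = 6.0×10⁻⁹ / (0.17) = 3.5×10⁻⁸
[I⁻] = 1.9×10⁻⁴ mol/L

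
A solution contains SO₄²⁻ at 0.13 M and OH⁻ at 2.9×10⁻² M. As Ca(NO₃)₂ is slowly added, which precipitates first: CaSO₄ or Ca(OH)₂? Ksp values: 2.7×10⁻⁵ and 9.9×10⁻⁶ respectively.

CaSO₄

Each salt precipitates once Q = Ksp for that salt.
For CaSO₄: [Ca²⁺] = (Ksp/[SO₄²⁻]) = 2.1×10⁻⁴ M
For Ca(OH)₂: [Ca²⁺] = (Ksp/[OH⁻]^2) = 1.2×10⁻² M
CaSO₄ requires the lower [Ca²⁺], so it precipitates first.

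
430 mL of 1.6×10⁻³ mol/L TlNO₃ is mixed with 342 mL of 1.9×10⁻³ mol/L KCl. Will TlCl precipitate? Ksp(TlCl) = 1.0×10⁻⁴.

No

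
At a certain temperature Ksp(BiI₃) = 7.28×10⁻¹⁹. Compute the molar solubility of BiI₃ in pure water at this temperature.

BiI₃(s) ⇌ Bi³⁺(aq) + 3 I⁻(aq)
For each mole of BiI₃ that dissolves per liter, [Bi³⁺] = s and [I⁻] = 3s; let s denote this solubility.
Ksp = [Bi³⁺][I⁻]^3 = s · (3s)^3 = 27s^4
27s^4 = 7.28×10⁻¹⁹  ⇒  s^4 = 2.70×10⁻²⁰
Taking the 4th root, s = 1.28×10⁻⁵ M.

1.28×10⁻⁵ M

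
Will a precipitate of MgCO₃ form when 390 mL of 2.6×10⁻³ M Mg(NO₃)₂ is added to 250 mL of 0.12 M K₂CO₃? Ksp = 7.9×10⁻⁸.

After mixing, V = 390 mL + 250 mL = 640 mL.
[Mg²⁺] = (2.6×10⁻³)(390)/640 = 1.6×10⁻³ M
[CO₃²⁻] = (0.12)(250)/640 = 4.7×10⁻² M
Q = [Mg²⁺][CO₃²⁻] = 7.4×10⁻⁵
Because Q > Ksp (7.4×10⁻⁵ vs 7.9×10⁻⁸), a precipitate of MgCO₃ forms.

Yes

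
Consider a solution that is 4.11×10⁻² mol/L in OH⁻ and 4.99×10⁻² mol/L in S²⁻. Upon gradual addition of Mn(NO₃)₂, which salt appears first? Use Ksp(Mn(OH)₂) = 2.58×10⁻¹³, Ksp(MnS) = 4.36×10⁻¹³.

MnS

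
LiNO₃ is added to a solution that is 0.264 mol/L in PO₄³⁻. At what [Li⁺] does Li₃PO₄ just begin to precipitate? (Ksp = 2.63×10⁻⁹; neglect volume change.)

2.15×10⁻³ M

Precipitation of each salt begins when its ion product equals Ksp.
Li₃PO₄(s) ⇌ 3 Li⁺(aq) + PO₄³⁻(aq)
Ksp = [Li⁺]^3[PO₄³⁻] = [Li⁺]^3(0.264)
[Li⁺]^3 = 2.63×10⁻⁹ / (0.264) = 9.96×10⁻⁹
[Li⁺] = 2.15×10⁻³ mol/L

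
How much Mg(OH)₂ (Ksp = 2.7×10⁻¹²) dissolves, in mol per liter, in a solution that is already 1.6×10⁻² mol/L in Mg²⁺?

6.5×10⁻⁶ M

Mg(OH)₂(s) ⇌ Mg²⁺(aq) + 2 OH⁻(aq)
The solution already contains Mg²⁺ at 1.6×10⁻² mol/L. Let s be the molar solubility of Mg(OH)₂.
[Mg²⁺] ≈ 1.6×10⁻² mol/L (common ion dominates); [OH⁻] = 2s.
Ksp = [Mg²⁺][OH⁻]^2 = (1.6×10⁻²)(2s)^2
(2s)^2 = 2.7×10⁻¹² / (1.6×10⁻²) = 1.7×10⁻¹⁰
s = 6.5×10⁻⁶ mol/L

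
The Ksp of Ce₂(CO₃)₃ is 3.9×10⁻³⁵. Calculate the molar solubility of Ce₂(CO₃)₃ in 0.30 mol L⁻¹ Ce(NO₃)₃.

2.5×10⁻¹² M

Ce₂(CO₃)₃(s) ⇌ 2 Ce³⁺(aq) + 3 CO₃²⁻(aq)
The solution already contains Ce³⁺ at 0.30 mol L⁻¹. Let s be the molar solubility of Ce₂(CO₃)₃.
[Ce³⁺] ≈ 0.30 mol L⁻¹ (common ion dominates); [CO₃²⁻] = 3s.
Ksp = [Ce³⁺]^2[CO₃²⁻]^3 = (0.30)^2(3s)^3
(3s)^3 = 3.9×10⁻³⁵ / (0.30)^2 = 4.3×10⁻³⁴
s = 2.5×10⁻¹² mol L⁻¹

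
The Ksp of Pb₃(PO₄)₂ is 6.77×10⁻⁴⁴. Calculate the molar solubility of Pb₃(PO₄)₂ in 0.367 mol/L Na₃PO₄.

Pb₃(PO₄)₂(s) ⇌ 3 Pb²⁺(aq) + 2 PO₄³⁻(aq)
Let s be the solubility of Pb₃(PO₄)₂ here. The common ion gives [PO₄³⁻] ≈ 0.367 mol/L, and [Pb²⁺] = 3s.
Ksp = [Pb²⁺]^3[PO₄³⁻]^2 = (3s)^3(0.367)^2
(3s)^3 = 6.77×10⁻⁴⁴ / (0.367)^2 = 5.03×10⁻⁴³
s = 2.65×10⁻¹⁵ mol/L

2.65×10⁻¹⁵ M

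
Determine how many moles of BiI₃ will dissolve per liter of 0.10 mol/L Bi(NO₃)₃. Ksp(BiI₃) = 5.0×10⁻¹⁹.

5.7×10⁻⁷ M

BiI₃(s) ⇌ Bi³⁺(aq) + 3 I⁻(aq)
With Bi³⁺ already at 0.10 mol/L and s small, take [Bi³⁺] ≈ 0.10 mol/L and [I⁻] = 3s.
Ksp = [Bi³⁺][I⁻]^3 = (0.10)(3s)^3
(3s)^3 = 5.0×10⁻¹⁹ / (0.10) = 5.0×10⁻¹⁸
s = 5.7×10⁻⁷ mol/L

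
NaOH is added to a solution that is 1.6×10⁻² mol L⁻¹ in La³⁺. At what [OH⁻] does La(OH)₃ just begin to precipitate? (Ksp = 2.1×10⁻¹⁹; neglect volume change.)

Precipitation of each salt begins when its ion product equals Ksp.
La(OH)₃(s) ⇌ La³⁺(aq) + 3 OH⁻(aq)
Ksp = [La³⁺][OH⁻]^3 = [OH⁻]^3(1.6×10⁻²)
[OH⁻]^3 = 2.1×10⁻¹⁹ / (1.6×10⁻²) = 1.3×10⁻¹⁷
[OH⁻] = 2.4×10⁻⁶ mol L⁻¹

2.4×10⁻⁶ M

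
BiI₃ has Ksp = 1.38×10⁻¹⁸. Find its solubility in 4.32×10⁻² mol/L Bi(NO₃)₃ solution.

1.06×10⁻⁶ M

BiI₃(s) ⇌ Bi³⁺(aq) + 3 I⁻(aq)
With Bi³⁺ already at 4.32×10⁻² mol/L and s small, take [Bi³⁺] ≈ 4.32×10⁻² mol/L and [I⁻] = 3s.
Ksp = [Bi³⁺][I⁻]^3 = (4.32×10⁻²)(3s)^3
(3s)^3 = 1.38×10⁻¹⁸ / (4.32×10⁻²) = 3.19×10⁻¹⁷
s = 1.06×10⁻⁶ mol/L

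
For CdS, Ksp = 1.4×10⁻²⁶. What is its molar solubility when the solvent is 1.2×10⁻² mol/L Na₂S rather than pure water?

CdS(s) ⇌ Cd²⁺(aq) + S²⁻(aq)
With S²⁻ already at 1.2×10⁻² mol/L and s small, take [S²⁻] ≈ 1.2×10⁻² mol/L and [Cd²⁺] = s.
Ksp = [Cd²⁺][S²⁻] = s(1.2×10⁻²)
s = 1.4×10⁻²⁶ / (1.2×10⁻²) = 1.2×10⁻²⁴
s = 1.2×10⁻²⁴ mol/L

1.2×10⁻²⁴ M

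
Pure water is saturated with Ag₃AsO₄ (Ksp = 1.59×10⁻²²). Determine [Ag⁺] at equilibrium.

Ag₃AsO₄(s) ⇌ 3 Ag⁺(aq) + AsO₄³⁻(aq)
Call the molar solubility s, so that [Ag⁺] = 3s and [AsO₄³⁻] = s.
Ksp = [Ag⁺]^3[AsO₄³⁻] = (3s)^3 · s = 27s^4 = 1.59×10⁻²²
s = 1.56×10⁻⁶ M
[Ag⁺] = 3s = 4.67×10⁻⁶ M

4.67×10⁻⁶ M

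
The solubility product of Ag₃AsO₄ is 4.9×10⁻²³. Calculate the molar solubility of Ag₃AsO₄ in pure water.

1.2×10⁻⁶ M

Ag₃AsO₄(s) ⇌ 3 Ag⁺(aq) + AsO₄³⁻(aq)
If s mol/L of Ag₃AsO₄ dissolves, [Ag⁺] = 3s and [AsO₄³⁻] = s.
Ksp = [Ag⁺]^3[AsO₄³⁻] = (3s)^3 · s = 27s^4
27s^4 = 4.9×10⁻²³  ⇒  s^4 = 1.8×10⁻²⁴
s = (1.8×10⁻²⁴)^(1/4) = 1.2×10⁻⁶ mol L⁻¹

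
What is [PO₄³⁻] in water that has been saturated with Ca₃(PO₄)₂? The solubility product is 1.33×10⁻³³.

Ca₃(PO₄)₂(s) ⇌ 3 Ca²⁺(aq) + 2 PO₄³⁻(aq)
With molar solubility s: [Ca²⁺] = 3s, [PO₄³⁻] = 2s.
Ksp = [Ca²⁺]^3[PO₄³⁻]^2 = (3s)^3 · (2s)^2 = 108s^5 = 1.33×10⁻³³
s = 1.04×10⁻⁷ M
[PO₄³⁻] = 2s = 2.09×10⁻⁷ M

2.09×10⁻⁷ M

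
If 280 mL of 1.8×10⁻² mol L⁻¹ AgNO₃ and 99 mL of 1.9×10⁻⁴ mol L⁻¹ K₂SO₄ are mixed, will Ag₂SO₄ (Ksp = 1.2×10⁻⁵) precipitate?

The combined volume is 379 mL.
[Ag⁺] = (1.8×10⁻²)(280)/379 = 1.3×10⁻² mol L⁻¹
[SO₄²⁻] = (1.9×10⁻⁴)(99)/379 = 5.0×10⁻⁵ mol L⁻¹
Q = [Ag⁺]^2[SO₄²⁻] = 8.8×10⁻⁹
Q < Ksp (8.8×10⁻⁹ vs 1.2×10⁻⁵); the solution remains unsaturated and no precipitate forms.

No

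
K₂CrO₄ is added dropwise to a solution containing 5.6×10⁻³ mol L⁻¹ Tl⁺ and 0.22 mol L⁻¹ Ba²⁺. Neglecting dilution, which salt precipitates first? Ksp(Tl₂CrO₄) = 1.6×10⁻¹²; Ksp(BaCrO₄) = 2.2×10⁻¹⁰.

BaCrO₄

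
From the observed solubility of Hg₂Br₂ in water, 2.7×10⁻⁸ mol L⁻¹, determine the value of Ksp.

Hg₂Br₂(s) ⇌ Hg₂²⁺(aq) + 2 Br⁻(aq)
If s mol/L of Hg₂Br₂ dissolves, [Hg₂²⁺] = s and [Br⁻] = 2s.
Ksp = [Hg₂²⁺][Br⁻]^2 = s · (2s)^2 = 4s^3
Ksp = 4 × (2.7×10⁻⁸)^3 = 7.9×10⁻²³

Ksp = 7.9×10⁻²³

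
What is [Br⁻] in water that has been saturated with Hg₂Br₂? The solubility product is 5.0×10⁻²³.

4.6×10⁻⁸ M

Hg₂Br₂(s) ⇌ Hg₂²⁺(aq) + 2 Br⁻(aq)
For each mole of Hg₂Br₂ that dissolves per liter, [Hg₂²⁺] = s and [Br⁻] = 2s; let s denote this solubility.
Ksp = [Hg₂²⁺][Br⁻]^2 = s · (2s)^2 = 4s^3 = 5.0×10⁻²³
s = 2.3×10⁻⁸ M
[Br⁻] = 2s = 4.6×10⁻⁸ M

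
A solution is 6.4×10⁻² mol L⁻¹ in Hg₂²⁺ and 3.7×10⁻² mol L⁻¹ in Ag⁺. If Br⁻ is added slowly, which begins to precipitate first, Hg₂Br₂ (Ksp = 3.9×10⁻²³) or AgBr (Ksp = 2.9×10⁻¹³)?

AgBr

Each salt precipitates once Q = Ksp for that salt.
For Hg₂Br₂: [Br⁻] = (Ksp/[Hg₂²⁺])^(1/2) = 2.5×10⁻¹¹ mol L⁻¹
For AgBr: [Br⁻] = (Ksp/[Ag⁺]) = 7.8×10⁻¹² mol L⁻¹
Since AgBr needs less Br⁻ to reach saturation, it precipitates first.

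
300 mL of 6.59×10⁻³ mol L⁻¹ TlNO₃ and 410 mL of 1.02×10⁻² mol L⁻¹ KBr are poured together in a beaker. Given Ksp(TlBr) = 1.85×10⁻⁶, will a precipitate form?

Yes

The combined volume is 710 mL.
[Tl⁺] = (6.59×10⁻³)(300)/710 = 2.78×10⁻³ mol L⁻¹
[Br⁻] = (1.02×10⁻²)(410)/710 = 5.89×10⁻³ mol L⁻¹
Q = [Tl⁺][Br⁻] = 1.64×10⁻⁵
Q = 1.64×10⁻⁵ > Ksp = 1.85×10⁻⁶, so the solution is supersaturated and TlBr precipitates.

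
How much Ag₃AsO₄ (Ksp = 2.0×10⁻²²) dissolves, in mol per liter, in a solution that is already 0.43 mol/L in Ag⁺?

2.5×10⁻²¹ M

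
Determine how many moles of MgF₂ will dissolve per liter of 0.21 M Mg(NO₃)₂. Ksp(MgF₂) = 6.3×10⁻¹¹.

8.7×10⁻⁶ M

MgF₂(s) ⇌ Mg²⁺(aq) + 2 F⁻(aq)
The solution already contains Mg²⁺ at 0.21 M. Let s be the molar solubility of MgF₂.
[Mg²⁺] ≈ 0.21 M (common ion dominates); [F⁻] = 2s.
Ksp = [Mg²⁺][F⁻]^2 = (0.21)(2s)^2
(2s)^2 = 6.3×10⁻¹¹ / (0.21) = 3.0×10⁻¹⁰
s = 8.7×10⁻⁶ M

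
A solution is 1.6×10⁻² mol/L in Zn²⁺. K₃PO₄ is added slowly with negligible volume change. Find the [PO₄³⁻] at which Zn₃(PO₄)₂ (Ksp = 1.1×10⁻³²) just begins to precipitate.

Each salt precipitates once Q = Ksp for that salt.
Zn₃(PO₄)₂(s) ⇌ 3 Zn²⁺(aq) + 2 PO₄³⁻(aq)
Ksp = [Zn²⁺]^3[PO₄³⁻]^2 = [PO₄³⁻]^2(1.6×10⁻²)^3
[PO₄³⁻]^2 = 1.1×10⁻³² / (1.6×10⁻²)^3 = 2.7×10⁻²⁷
[PO₄³⁻] = 5.2×10⁻¹⁴ mol/L

5.2×10⁻¹⁴ M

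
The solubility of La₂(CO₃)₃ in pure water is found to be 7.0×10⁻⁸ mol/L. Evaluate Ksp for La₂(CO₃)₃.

Ksp = 1.8×10⁻³⁴

La₂(CO₃)₃(s) ⇌ 2 La³⁺(aq) + 3 CO₃²⁻(aq)
If s mol/L of La₂(CO₃)₃ dissolves, [La³⁺] = 2s and [CO₃²⁻] = 3s.
Ksp = [La³⁺]^2[CO₃²⁻]^3 = (2s)^2 · (3s)^3 = 108s^5
Ksp = 108 × (7.0×10⁻⁸)^5 = 1.8×10⁻³⁴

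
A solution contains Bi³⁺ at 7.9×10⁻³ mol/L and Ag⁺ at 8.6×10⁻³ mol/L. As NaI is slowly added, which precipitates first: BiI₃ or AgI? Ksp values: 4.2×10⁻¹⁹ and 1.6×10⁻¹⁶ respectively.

AgI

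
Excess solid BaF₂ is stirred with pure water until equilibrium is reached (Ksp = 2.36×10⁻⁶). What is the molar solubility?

8.39×10⁻³ M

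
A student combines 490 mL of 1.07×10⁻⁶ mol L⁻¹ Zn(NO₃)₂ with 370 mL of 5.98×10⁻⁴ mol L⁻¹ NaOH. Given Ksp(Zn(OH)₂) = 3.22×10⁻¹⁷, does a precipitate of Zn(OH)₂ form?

The combined volume is 860 mL.
[Zn²⁺] = (1.07×10⁻⁶)(490)/860 = 6.10×10⁻⁷ mol L⁻¹
[OH⁻] = (5.98×10⁻⁴)(370)/860 = 2.57×10⁻⁴ mol L⁻¹
Q = [Zn²⁺][OH⁻]^2 = 4.04×10⁻¹⁴
Q = 4.04×10⁻¹⁴ > Ksp = 3.22×10⁻¹⁷, so the solution is supersaturated and Zn(OH)₂ precipitates.

Yes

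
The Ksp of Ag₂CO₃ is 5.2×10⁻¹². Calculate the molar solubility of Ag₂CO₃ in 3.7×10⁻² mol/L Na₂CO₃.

Ag₂CO₃(s) ⇌ 2 Ag⁺(aq) + CO₃²⁻(aq)
With CO₃²⁻ already at 3.7×10⁻² mol/L and s small, take [CO₃²⁻] ≈ 3.7×10⁻² mol/L and [Ag⁺] = 2s.
Ksp = [Ag⁺]^2[CO₃²⁻] = (2s)^2(3.7×10⁻²)
(2s)^2 = 5.2×10⁻¹² / (3.7×10⁻²) = 1.4×10⁻¹⁰
s = 5.9×10⁻⁶ mol/L

5.9×10⁻⁶ M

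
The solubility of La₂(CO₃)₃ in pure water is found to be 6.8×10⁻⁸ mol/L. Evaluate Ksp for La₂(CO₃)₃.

Ksp = 1.6×10⁻³⁴

La₂(CO₃)₃(s) ⇌ 2 La³⁺(aq) + 3 CO₃²⁻(aq)
If s mol/L of La₂(CO₃)₃ dissolves, [La³⁺] = 2s and [CO₃²⁻] = 3s.
Ksp = [La³⁺]^2[CO₃²⁻]^3 = (2s)^2 · (3s)^3 = 108s^5
Ksp = 108 × (6.8×10⁻⁸)^5 = 1.6×10⁻³⁴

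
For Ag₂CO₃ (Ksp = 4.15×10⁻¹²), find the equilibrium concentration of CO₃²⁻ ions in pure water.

Ag₂CO₃(s) ⇌ 2 Ag⁺(aq) + CO₃²⁻(aq)
Let s be the molar solubility. Then [Ag⁺] = 2s and [CO₃²⁻] = s.
Ksp = [Ag⁺]^2[CO₃²⁻] = (2s)^2 · s = 4s^3 = 4.15×10⁻¹²
s = 1.01×10⁻⁴ mol/L
[CO₃²⁻] = s = 1.01×10⁻⁴ mol/L

1.01×10⁻⁴ M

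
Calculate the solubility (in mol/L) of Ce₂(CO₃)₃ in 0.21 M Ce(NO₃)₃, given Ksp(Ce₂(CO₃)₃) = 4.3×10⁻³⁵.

Ce₂(CO₃)₃(s) ⇌ 2 Ce³⁺(aq) + 3 CO₃²⁻(aq)
The solution already contains Ce³⁺ at 0.21 M. Let s be the molar solubility of Ce₂(CO₃)₃.
[Ce³⁺] ≈ 0.21 M (common ion dominates); [CO₃²⁻] = 3s.
Ksp = [Ce³⁺]^2[CO₃²⁻]^3 = (0.21)^2(3s)^3
(3s)^3 = 4.3×10⁻³⁵ / (0.21)^2 = 9.8×10⁻³⁴
s = 3.3×10⁻¹² M

3.3×10⁻¹² M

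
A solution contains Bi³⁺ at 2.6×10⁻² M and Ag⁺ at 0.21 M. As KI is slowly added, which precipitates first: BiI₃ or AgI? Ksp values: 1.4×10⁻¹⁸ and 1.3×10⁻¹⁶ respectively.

AgI

Each salt precipitates once Q = Ksp for that salt.
For BiI₃: [I⁻] = (Ksp/[Bi³⁺])^(1/3) = 3.8×10⁻⁶ M
For AgI: [I⁻] = (Ksp/[Ag⁺]) = 6.2×10⁻¹⁶ M
The smaller threshold [I⁻] is reached first, so AgI precipitates first.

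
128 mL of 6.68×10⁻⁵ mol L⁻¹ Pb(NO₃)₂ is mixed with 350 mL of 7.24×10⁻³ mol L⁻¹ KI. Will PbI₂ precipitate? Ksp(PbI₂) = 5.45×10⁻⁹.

After mixing, V = 128 mL + 350 mL = 478 mL.
[Pb²⁺] = (6.68×10⁻⁵)(128)/478 = 1.79×10⁻⁵ mol L⁻¹
[I⁻] = (7.24×10⁻³)(350)/478 = 5.30×10⁻³ mol L⁻¹
Q = [Pb²⁺][I⁻]^2 = 5.03×10⁻¹⁰
Q < Ksp (5.03×10⁻¹⁰ vs 5.45×10⁻⁹); the solution remains unsaturated and no precipitate forms.

No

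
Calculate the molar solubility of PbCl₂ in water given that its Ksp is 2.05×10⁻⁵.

1.72×10⁻² M

PbCl₂(s) ⇌ Pb²⁺(aq) + 2 Cl⁻(aq)
Call the molar solubility s, so that [Pb²⁺] = s and [Cl⁻] = 2s.
Ksp = [Pb²⁺][Cl⁻]^2 = s · (2s)^2 = 4s^3
4s^3 = 2.05×10⁻⁵  ⇒  s^3 = 5.13×10⁻⁶
Taking the 3rd root, s = 1.72×10⁻² mol L⁻¹.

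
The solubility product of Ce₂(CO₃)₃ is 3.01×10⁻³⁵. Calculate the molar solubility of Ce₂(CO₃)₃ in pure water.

4.89×10⁻⁸ M

Ce₂(CO₃)₃(s) ⇌ 2 Ce³⁺(aq) + 3 CO₃²⁻(aq)
Call the molar solubility s, so that [Ce³⁺] = 2s and [CO₃²⁻] = 3s.
Ksp = [Ce³⁺]^2[CO₃²⁻]^3 = (2s)^2 · (3s)^3 = 108s^5
108s^5 = 3.01×10⁻³⁵  ⇒  s^5 = 2.79×10⁻³⁷
Taking the 5th root, s = 4.89×10⁻⁸ mol L⁻¹.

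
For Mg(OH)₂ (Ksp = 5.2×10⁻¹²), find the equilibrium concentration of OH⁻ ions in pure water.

2.2×10⁻⁴ M

Mg(OH)₂(s) ⇌ Mg²⁺(aq) + 2 OH⁻(aq)
If s mol/L of Mg(OH)₂ dissolves, [Mg²⁺] = s and [OH⁻] = 2s.
Ksp = [Mg²⁺][OH⁻]^2 = s · (2s)^2 = 4s^3 = 5.2×10⁻¹²
s = 1.1×10⁻⁴ mol/L
[OH⁻] = 2s = 2.2×10⁻⁴ mol/L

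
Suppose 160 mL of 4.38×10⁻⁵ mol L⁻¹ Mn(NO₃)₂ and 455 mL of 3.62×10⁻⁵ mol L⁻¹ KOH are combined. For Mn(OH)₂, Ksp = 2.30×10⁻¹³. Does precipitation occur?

No

Total volume after mixing = 160 + 455 = 615 mL.
[Mn²⁺] = (4.38×10⁻⁵)(160)/615 = 1.14×10⁻⁵ mol L⁻¹
[OH⁻] = (3.62×10⁻⁵)(455)/615 = 2.68×10⁻⁵ mol L⁻¹
Q = [Mn²⁺][OH⁻]^2 = 8.17×10⁻¹⁵
Q = 8.17×10⁻¹⁵ < Ksp = 2.30×10⁻¹³, so the solution is unsaturated and no precipitate forms.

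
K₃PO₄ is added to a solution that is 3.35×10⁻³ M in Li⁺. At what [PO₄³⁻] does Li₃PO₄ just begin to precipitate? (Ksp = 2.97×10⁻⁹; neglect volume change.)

7.90×10⁻² M

Precipitation of each salt begins when its ion product equals Ksp.
Li₃PO₄(s) ⇌ 3 Li⁺(aq) + PO₄³⁻(aq)
Ksp = [Li⁺]^3[PO₄³⁻] = [PO₄³⁻](3.35×10⁻³)^3
[PO₄³⁻] = 2.97×10⁻⁹ / (3.35×10⁻³)^3 = 7.90×10⁻²
[PO₄³⁻] = 7.90×10⁻² M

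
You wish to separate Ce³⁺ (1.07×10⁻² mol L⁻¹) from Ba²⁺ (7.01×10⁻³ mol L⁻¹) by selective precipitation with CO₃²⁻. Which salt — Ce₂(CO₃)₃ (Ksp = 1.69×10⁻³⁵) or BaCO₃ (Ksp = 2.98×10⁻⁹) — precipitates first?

Ce₂(CO₃)₃

The threshold for precipitation is Q = Ksp.
For Ce₂(CO₃)₃: [CO₃²⁻] = (Ksp/[Ce³⁺]^2)^(1/3) = 5.28×10⁻¹¹ mol L⁻¹
For BaCO₃: [CO₃²⁻] = (Ksp/[Ba²⁺]) = 4.25×10⁻⁷ mol L⁻¹
Ce₂(CO₃)₃ requires the lower [CO₃²⁻], so it precipitates first.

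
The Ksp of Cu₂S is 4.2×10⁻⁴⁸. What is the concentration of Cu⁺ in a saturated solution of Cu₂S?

2.0×10⁻¹⁶ M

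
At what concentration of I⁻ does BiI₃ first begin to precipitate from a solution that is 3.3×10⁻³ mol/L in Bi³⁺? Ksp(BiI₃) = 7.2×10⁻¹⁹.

The threshold for precipitation is Q = Ksp.
BiI₃(s) ⇌ Bi³⁺(aq) + 3 I⁻(aq)
Ksp = [Bi³⁺][I⁻]^3 = [I⁻]^3(3.3×10⁻³)
[I⁻]^3 = 7.2×10⁻¹⁹ / (3.3×10⁻³) = 2.2×10⁻¹⁶
[I⁻] = 6.0×10⁻⁶ mol/L

6.0×10⁻⁶ M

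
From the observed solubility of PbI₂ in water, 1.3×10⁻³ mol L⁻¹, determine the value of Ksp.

PbI₂(s) ⇌ Pb²⁺(aq) + 2 I⁻(aq)
If s mol/L of PbI₂ dissolves, [Pb²⁺] = s and [I⁻] = 2s.
Ksp = [Pb²⁺][I⁻]^2 = s · (2s)^2 = 4s^3
Ksp = 4 × (1.3×10⁻³)^3 = 8.8×10⁻⁹

Ksp = 8.8×10⁻⁹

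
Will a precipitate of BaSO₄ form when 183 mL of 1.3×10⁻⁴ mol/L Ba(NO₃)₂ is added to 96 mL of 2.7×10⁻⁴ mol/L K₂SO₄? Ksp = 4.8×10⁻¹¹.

The combined volume is 279 mL.
[Ba²⁺] = (1.3×10⁻⁴)(183)/279 = 8.5×10⁻⁵ mol/L
[SO₄²⁻] = (2.7×10⁻⁴)(96)/279 = 9.3×10⁻⁵ mol/L
Q = [Ba²⁺][SO₄²⁻] = 7.9×10⁻⁹
Q = 7.9×10⁻⁹ > Ksp = 4.8×10⁻¹¹, so the solution is supersaturated and BaSO₄ precipitates.

Yes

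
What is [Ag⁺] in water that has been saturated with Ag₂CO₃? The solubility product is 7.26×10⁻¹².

2.44×10⁻⁴ M

Ag₂CO₃(s) ⇌ 2 Ag⁺(aq) + CO₃²⁻(aq)
If s mol/L of Ag₂CO₃ dissolves, [Ag⁺] = 2s and [CO₃²⁻] = s.
Ksp = [Ag⁺]^2[CO₃²⁻] = (2s)^2 · s = 4s^3 = 7.26×10⁻¹²
s = 1.22×10⁻⁴ mol L⁻¹
[Ag⁺] = 2s = 2.44×10⁻⁴ mol L⁻¹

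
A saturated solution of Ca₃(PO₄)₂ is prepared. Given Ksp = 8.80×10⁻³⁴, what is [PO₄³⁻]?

Ca₃(PO₄)₂(s) ⇌ 3 Ca²⁺(aq) + 2 PO₄³⁻(aq)
If s mol/L of Ca₃(PO₄)₂ dissolves, [Ca²⁺] = 3s and [PO₄³⁻] = 2s.
Ksp = [Ca²⁺]^3[PO₄³⁻]^2 = (3s)^3 · (2s)^2 = 108s^5 = 8.80×10⁻³⁴
s = 9.60×10⁻⁸ mol L⁻¹
[PO₄³⁻] = 2s = 1.92×10⁻⁷ mol L⁻¹

1.92×10⁻⁷ M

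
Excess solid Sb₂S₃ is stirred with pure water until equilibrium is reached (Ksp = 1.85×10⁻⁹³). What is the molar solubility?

Sb₂S₃(s) ⇌ 2 Sb³⁺(aq) + 3 S²⁻(aq)
For each mole of Sb₂S₃ that dissolves per liter, [Sb³⁺] = 2s and [S²⁻] = 3s; let s denote this solubility.
Ksp = [Sb³⁺]^2[S²⁻]^3 = (2s)^2 · (3s)^3 = 108s^5
108s^5 = 1.85×10⁻⁹³  ⇒  s^5 = 1.71×10⁻⁹⁵
s = (1.71×10⁻⁹⁵)^(1/5) = 1.11×10⁻¹⁹ mol L⁻¹

1.11×10⁻¹⁹ M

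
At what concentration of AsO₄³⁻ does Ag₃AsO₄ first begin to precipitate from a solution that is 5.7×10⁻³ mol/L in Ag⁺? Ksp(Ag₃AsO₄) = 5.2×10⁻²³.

2.8×10⁻¹⁶ M

Each salt precipitates once Q = Ksp for that salt.
Ag₃AsO₄(s) ⇌ 3 Ag⁺(aq) + AsO₄³⁻(aq)
Ksp = [Ag⁺]^3[AsO₄³⁻] = [AsO₄³⁻](5.7×10⁻³)^3
[AsO₄³⁻] = 5.2×10⁻²³ / (5.7×10⁻³)^3 = 2.8×10⁻¹⁶
[AsO₄³⁻] = 2.8×10⁻¹⁶ mol/L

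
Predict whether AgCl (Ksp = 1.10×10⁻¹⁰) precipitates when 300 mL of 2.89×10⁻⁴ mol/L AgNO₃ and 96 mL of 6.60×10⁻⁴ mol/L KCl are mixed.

The combined volume is 396 mL.
[Ag⁺] = (2.89×10⁻⁴)(300)/396 = 2.19×10⁻⁴ mol/L
[Cl⁻] = (6.60×10⁻⁴)(96)/396 = 1.60×10⁻⁴ mol/L
Q = [Ag⁺][Cl⁻] = 3.50×10⁻⁸
Because Q > Ksp (3.50×10⁻⁸ vs 1.10×10⁻¹⁰), a precipitate of AgCl forms.

Yes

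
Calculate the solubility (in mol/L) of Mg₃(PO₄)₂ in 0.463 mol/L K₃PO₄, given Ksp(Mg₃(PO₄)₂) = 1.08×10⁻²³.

1.23×10⁻⁸ M

Mg₃(PO₄)₂(s) ⇌ 3 Mg²⁺(aq) + 2 PO₄³⁻(aq)
The solution already contains PO₄³⁻ at 0.463 mol/L. Let s be the molar solubility of Mg₃(PO₄)₂.
[PO₄³⁻] ≈ 0.463 mol/L (common ion dominates); [Mg²⁺] = 3s.
Ksp = [Mg²⁺]^3[PO₄³⁻]^2 = (3s)^3(0.463)^2
(3s)^3 = 1.08×10⁻²³ / (0.463)^2 = 5.04×10⁻²³
s = 1.23×10⁻⁸ mol/L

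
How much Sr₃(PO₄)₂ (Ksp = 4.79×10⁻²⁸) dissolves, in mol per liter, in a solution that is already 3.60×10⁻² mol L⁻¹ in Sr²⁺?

Sr₃(PO₄)₂(s) ⇌ 3 Sr²⁺(aq) + 2 PO₄³⁻(aq)
Sr²⁺ is already present at 3.60×10⁻² mol L⁻¹. If s mol/L of Sr₃(PO₄)₂ dissolves, [PO₄³⁻] = 2s while [Sr²⁺] ≈ 3.60×10⁻² mol L⁻¹.
Ksp = [Sr²⁺]^3[PO₄³⁻]^2 = (3.60×10⁻²)^3(2s)^2
(2s)^2 = 4.79×10⁻²⁸ / (3.60×10⁻²)^3 = 1.03×10⁻²³
s = 1.60×10⁻¹² mol L⁻¹

1.60×10⁻¹² M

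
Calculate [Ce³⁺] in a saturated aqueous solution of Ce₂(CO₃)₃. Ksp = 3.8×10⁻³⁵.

1.0×10⁻⁷ M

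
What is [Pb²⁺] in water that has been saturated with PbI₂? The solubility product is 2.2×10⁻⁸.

1.8×10⁻³ M

PbI₂(s) ⇌ Pb²⁺(aq) + 2 I⁻(aq)
For each mole of PbI₂ that dissolves per liter, [Pb²⁺] = s and [I⁻] = 2s; let s denote this solubility.
Ksp = [Pb²⁺][I⁻]^2 = s · (2s)^2 = 4s^3 = 2.2×10⁻⁸
s = 1.8×10⁻³ mol L⁻¹
[Pb²⁺] = s = 1.8×10⁻³ mol L⁻¹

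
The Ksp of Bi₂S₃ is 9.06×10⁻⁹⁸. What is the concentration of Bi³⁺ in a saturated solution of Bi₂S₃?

3.06×10⁻²⁰ M

Bi₂S₃(s) ⇌ 2 Bi³⁺(aq) + 3 S²⁻(aq)
With molar solubility s: [Bi³⁺] = 2s, [S²⁻] = 3s.
Ksp = [Bi³⁺]^2[S²⁻]^3 = (2s)^2 · (3s)^3 = 108s^5 = 9.06×10⁻⁹⁸
s = 1.53×10⁻²⁰ M
[Bi³⁺] = 2s = 3.06×10⁻²⁰ M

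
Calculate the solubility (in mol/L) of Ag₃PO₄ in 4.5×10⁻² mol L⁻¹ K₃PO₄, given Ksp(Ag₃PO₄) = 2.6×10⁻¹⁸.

1.3×10⁻⁶ M

Ag₃PO₄(s) ⇌ 3 Ag⁺(aq) + PO₄³⁻(aq)
PO₄³⁻ is already present at 4.5×10⁻² mol L⁻¹. If s mol/L of Ag₃PO₄ dissolves, [Ag⁺] = 3s while [PO₄³⁻] ≈ 4.5×10⁻² mol L⁻¹.
Ksp = [Ag⁺]^3[PO₄³⁻] = (3s)^3(4.5×10⁻²)
(3s)^3 = 2.6×10⁻¹⁸ / (4.5×10⁻²) = 5.8×10⁻¹⁷
s = 1.3×10⁻⁶ mol L⁻¹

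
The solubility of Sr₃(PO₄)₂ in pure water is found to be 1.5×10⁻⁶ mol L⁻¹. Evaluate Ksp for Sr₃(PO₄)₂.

Ksp = 8.2×10⁻²⁸

Sr₃(PO₄)₂(s) ⇌ 3 Sr²⁺(aq) + 2 PO₄³⁻(aq)
If s mol/L of Sr₃(PO₄)₂ dissolves, [Sr²⁺] = 3s and [PO₄³⁻] = 2s.
Ksp = [Sr²⁺]^3[PO₄³⁻]^2 = (3s)^3 · (2s)^2 = 108s^5
Ksp = 108 × (1.5×10⁻⁶)^5 = 8.2×10⁻²⁸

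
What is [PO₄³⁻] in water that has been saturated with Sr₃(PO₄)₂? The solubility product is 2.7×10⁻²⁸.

Sr₃(PO₄)₂(s) ⇌ 3 Sr²⁺(aq) + 2 PO₄³⁻(aq)
With molar solubility s: [Sr²⁺] = 3s, [PO₄³⁻] = 2s.
Ksp = [Sr²⁺]^3[PO₄³⁻]^2 = (3s)^3 · (2s)^2 = 108s^5 = 2.7×10⁻²⁸
s = 1.2×10⁻⁶ mol L⁻¹
[PO₄³⁻] = 2s = 2.4×10⁻⁶ mol L⁻¹

2.4×10⁻⁶ M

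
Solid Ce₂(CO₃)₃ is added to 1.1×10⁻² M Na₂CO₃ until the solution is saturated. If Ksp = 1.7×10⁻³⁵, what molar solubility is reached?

1.8×10⁻¹⁵ M

Ce₂(CO₃)₃(s) ⇌ 2 Ce³⁺(aq) + 3 CO₃²⁻(aq)
With CO₃²⁻ already at 1.1×10⁻² M and s small, take [CO₃²⁻] ≈ 1.1×10⁻² M and [Ce³⁺] = 2s.
Ksp = [Ce³⁺]^2[CO₃²⁻]^3 = (2s)^2(1.1×10⁻²)^3
(2s)^2 = 1.7×10⁻³⁵ / (1.1×10⁻²)^3 = 1.3×10⁻²⁹
s = 1.8×10⁻¹⁵ M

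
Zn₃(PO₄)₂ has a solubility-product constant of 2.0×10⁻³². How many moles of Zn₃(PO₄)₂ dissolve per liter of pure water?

Zn₃(PO₄)₂(s) ⇌ 3 Zn²⁺(aq) + 2 PO₄³⁻(aq)
With molar solubility s: [Zn²⁺] = 3s, [PO₄³⁻] = 2s.
Ksp = [Zn²⁺]^3[PO₄³⁻]^2 = (3s)^3 · (2s)^2 = 108s^5
108s^5 = 2.0×10⁻³²  ⇒  s^5 = 1.9×10⁻³⁴
s = 1.8×10⁻⁷ mol/L

1.8×10⁻⁷ M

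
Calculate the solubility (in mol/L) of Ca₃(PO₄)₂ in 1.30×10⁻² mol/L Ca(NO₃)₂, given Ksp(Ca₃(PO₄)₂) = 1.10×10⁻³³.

Ca₃(PO₄)₂(s) ⇌ 3 Ca²⁺(aq) + 2 PO₄³⁻(aq)
The solution already contains Ca²⁺ at 1.30×10⁻² mol/L. Let s be the molar solubility of Ca₃(PO₄)₂.
[Ca²⁺] ≈ 1.30×10⁻² mol/L (common ion dominates); [PO₄³⁻] = 2s.
Ksp = [Ca²⁺]^3[PO₄³⁻]^2 = (1.30×10⁻²)^3(2s)^2
(2s)^2 = 1.10×10⁻³³ / (1.30×10⁻²)^3 = 5.01×10⁻²⁸
s = 1.12×10⁻¹⁴ mol/L

1.12×10⁻¹⁴ M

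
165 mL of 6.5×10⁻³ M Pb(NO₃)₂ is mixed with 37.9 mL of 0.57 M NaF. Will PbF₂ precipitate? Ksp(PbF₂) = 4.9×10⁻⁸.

After mixing, V = 165 mL + 37.9 mL = 202.9 mL.
[Pb²⁺] = (6.5×10⁻³)(165)/202.9 = 5.3×10⁻³ M
[F⁻] = (0.57)(37.9)/202.9 = 0.11 M
Q = [Pb²⁺][F⁻]^2 = 6.0×10⁻⁵
Q = 6.0×10⁻⁵ > Ksp = 4.9×10⁻⁸, so the solution is supersaturated and PbF₂ precipitates.

Yes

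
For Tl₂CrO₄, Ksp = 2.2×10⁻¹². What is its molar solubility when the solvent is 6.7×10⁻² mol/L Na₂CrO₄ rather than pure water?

Tl₂CrO₄(s) ⇌ 2 Tl⁺(aq) + CrO₄²⁻(aq)
With CrO₄²⁻ already at 6.7×10⁻² mol/L and s small, take [CrO₄²⁻] ≈ 6.7×10⁻² mol/L and [Tl⁺] = 2s.
Ksp = [Tl⁺]^2[CrO₄²⁻] = (2s)^2(6.7×10⁻²)
(2s)^2 = 2.2×10⁻¹² / (6.7×10⁻²) = 3.3×10⁻¹¹
s = 2.9×10⁻⁶ mol/L

2.9×10⁻⁶ M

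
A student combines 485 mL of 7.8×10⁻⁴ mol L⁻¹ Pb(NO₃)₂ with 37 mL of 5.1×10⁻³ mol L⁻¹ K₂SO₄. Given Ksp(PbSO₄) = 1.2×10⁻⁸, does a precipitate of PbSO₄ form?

Yes

The combined volume is 522 mL.
[Pb²⁺] = (7.8×10⁻⁴)(485)/522 = 7.2×10⁻⁴ mol L⁻¹
[SO₄²⁻] = (5.1×10⁻³)(37)/522 = 3.6×10⁻⁴ mol L⁻¹
Q = [Pb²⁺][SO₄²⁻] = 2.6×10⁻⁷
Q = 2.6×10⁻⁷ > Ksp = 1.2×10⁻⁸, so the solution is supersaturated and PbSO₄ precipitates.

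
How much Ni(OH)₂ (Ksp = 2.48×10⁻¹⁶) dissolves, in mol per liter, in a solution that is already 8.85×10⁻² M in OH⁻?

Ni(OH)₂(s) ⇌ Ni²⁺(aq) + 2 OH⁻(aq)
The solution already contains OH⁻ at 8.85×10⁻² M. Let s be the molar solubility of Ni(OH)₂.
[OH⁻] ≈ 8.85×10⁻² M (common ion dominates); [Ni²⁺] = s.
Ksp = [Ni²⁺][OH⁻]^2 = s(8.85×10⁻²)^2
s = 2.48×10⁻¹⁶ / (8.85×10⁻²)^2 = 3.17×10⁻¹⁴
s = 3.17×10⁻¹⁴ M

3.17×10⁻¹⁴ M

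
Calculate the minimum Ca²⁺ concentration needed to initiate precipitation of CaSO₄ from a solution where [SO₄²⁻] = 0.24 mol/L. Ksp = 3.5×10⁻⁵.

Precipitation of each salt begins when its ion product equals Ksp.
CaSO₄(s) ⇌ Ca²⁺(aq) + SO₄²⁻(aq)
Ksp = [Ca²⁺][SO₄²⁻] = [Ca²⁺](0.24)
[Ca²⁺] = 3.5×10⁻⁵ / (0.24) = 1.5×10⁻⁴
[Ca²⁺] = 1.5×10⁻⁴ mol/L

1.5×10⁻⁴ M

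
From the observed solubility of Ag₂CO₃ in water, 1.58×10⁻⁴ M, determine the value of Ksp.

Ag₂CO₃(s) ⇌ 2 Ag⁺(aq) + CO₃²⁻(aq)
With molar solubility s: [Ag⁺] = 2s, [CO₃²⁻] = s.
Ksp = [Ag⁺]^2[CO₃²⁻] = (2s)^2 · s = 4s^3
Ksp = 4 × (1.58×10⁻⁴)^3 = 1.58×10⁻¹¹

Ksp = 1.58×10⁻¹¹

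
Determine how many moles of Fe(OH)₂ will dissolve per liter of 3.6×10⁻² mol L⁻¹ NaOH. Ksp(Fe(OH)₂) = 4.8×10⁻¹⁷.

3.7×10⁻¹⁴ M

Fe(OH)₂(s) ⇌ Fe²⁺(aq) + 2 OH⁻(aq)
OH⁻ is already present at 3.6×10⁻² mol L⁻¹. If s mol/L of Fe(OH)₂ dissolves, [Fe²⁺] = s while [OH⁻] ≈ 3.6×10⁻² mol L⁻¹.
Ksp = [Fe²⁺][OH⁻]^2 = s(3.6×10⁻²)^2
s = 4.8×10⁻¹⁷ / (3.6×10⁻²)^2 = 3.7×10⁻¹⁴
s = 3.7×10⁻¹⁴ mol L⁻¹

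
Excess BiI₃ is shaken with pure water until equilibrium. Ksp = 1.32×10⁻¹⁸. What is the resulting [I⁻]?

4.46×10⁻⁵ M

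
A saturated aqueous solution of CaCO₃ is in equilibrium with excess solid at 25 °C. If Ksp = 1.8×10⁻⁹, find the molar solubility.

CaCO₃(s) ⇌ Ca²⁺(aq) + CO₃²⁻(aq)
If s mol/L of CaCO₃ dissolves, [Ca²⁺] = s and [CO₃²⁻] = s.
Ksp = [Ca²⁺][CO₃²⁻] = s · s = s^2
s^2 = 1.8×10⁻⁹
s = 4.2×10⁻⁵ M

4.2×10⁻⁵ M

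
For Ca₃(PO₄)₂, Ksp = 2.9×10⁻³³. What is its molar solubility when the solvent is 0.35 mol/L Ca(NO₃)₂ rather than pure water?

1.3×10⁻¹⁶ M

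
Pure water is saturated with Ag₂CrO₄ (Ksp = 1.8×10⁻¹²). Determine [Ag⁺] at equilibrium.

Ag₂CrO₄(s) ⇌ 2 Ag⁺(aq) + CrO₄²⁻(aq)
Let s be the molar solubility. Then [Ag⁺] = 2s and [CrO₄²⁻] = s.
Ksp = [Ag⁺]^2[CrO₄²⁻] = (2s)^2 · s = 4s^3 = 1.8×10⁻¹²
s = 7.7×10⁻⁵ M
[Ag⁺] = 2s = 1.5×10⁻⁴ M

1.5×10⁻⁴ M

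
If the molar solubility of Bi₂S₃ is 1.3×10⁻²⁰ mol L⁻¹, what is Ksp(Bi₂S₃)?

Ksp = 4.0×10⁻⁹⁸

Bi₂S₃(s) ⇌ 2 Bi³⁺(aq) + 3 S²⁻(aq)
Call the molar solubility s, so that [Bi³⁺] = 2s and [S²⁻] = 3s.
Ksp = [Bi³⁺]^2[S²⁻]^3 = (2s)^2 · (3s)^3 = 108s^5
Ksp = 108 × (1.3×10⁻²⁰)^5 = 4.0×10⁻⁹⁸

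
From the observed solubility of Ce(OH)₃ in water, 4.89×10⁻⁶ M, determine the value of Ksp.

Ksp = 1.54×10⁻²⁰

Ce(OH)₃(s) ⇌ Ce³⁺(aq) + 3 OH⁻(aq)
If s mol/L of Ce(OH)₃ dissolves, [Ce³⁺] = s and [OH⁻] = 3s.
Ksp = [Ce³⁺][OH⁻]^3 = s · (3s)^3 = 27s^4
Ksp = 27 × (4.89×10⁻⁶)^4 = 1.54×10⁻²⁰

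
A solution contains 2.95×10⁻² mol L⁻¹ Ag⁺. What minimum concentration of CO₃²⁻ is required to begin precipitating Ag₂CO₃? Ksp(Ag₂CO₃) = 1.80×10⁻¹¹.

A salt starts to precipitate once the ion product Q reaches its Ksp.
Ag₂CO₃(s) ⇌ 2 Ag⁺(aq) + CO₃²⁻(aq)
Ksp = [Ag⁺]^2[CO₃²⁻] = [CO₃²⁻](2.95×10⁻²)^2
[CO₃²⁻] = 1.80×10⁻¹¹ / (2.95×10⁻²)^2 = 2.07×10⁻⁸
[CO₃²⁻] = 2.07×10⁻⁸ mol L⁻¹

2.07×10⁻⁸ M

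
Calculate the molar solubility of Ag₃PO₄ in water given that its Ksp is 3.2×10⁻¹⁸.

1.9×10⁻⁵ M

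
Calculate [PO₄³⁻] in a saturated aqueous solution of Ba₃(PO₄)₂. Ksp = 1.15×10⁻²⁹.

1.28×10⁻⁶ M

Ba₃(PO₄)₂(s) ⇌ 3 Ba²⁺(aq) + 2 PO₄³⁻(aq)
Let s be the molar solubility. Then [Ba²⁺] = 3s and [PO₄³⁻] = 2s.
Ksp = [Ba²⁺]^3[PO₄³⁻]^2 = (3s)^3 · (2s)^2 = 108s^5 = 1.15×10⁻²⁹
s = 6.39×10⁻⁷ mol L⁻¹
[PO₄³⁻] = 2s = 1.28×10⁻⁶ mol L⁻¹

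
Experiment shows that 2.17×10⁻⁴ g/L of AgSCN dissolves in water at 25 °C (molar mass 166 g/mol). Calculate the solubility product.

Convert to molarity: s = 2.17×10⁻⁴ / 166 = 1.3072×10⁻⁶ mol/L
AgSCN(s) ⇌ Ag⁺(aq) + SCN⁻(aq)
Let s be the molar solubility. Then [Ag⁺] = s and [SCN⁻] = s.
Ksp = [Ag⁺][SCN⁻] = s · s = s^2
Ksp = (1.3072×10⁻⁶)^2 = 1.71×10⁻¹²

Ksp = 1.71×10⁻¹²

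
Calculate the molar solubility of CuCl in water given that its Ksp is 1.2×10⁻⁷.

3.5×10⁻⁴ M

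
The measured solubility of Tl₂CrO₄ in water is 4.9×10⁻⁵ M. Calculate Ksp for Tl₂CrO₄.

Ksp = 4.7×10⁻¹³

Tl₂CrO₄(s) ⇌ 2 Tl⁺(aq) + CrO₄²⁻(aq)
With molar solubility s: [Tl⁺] = 2s, [CrO₄²⁻] = s.
Ksp = [Tl⁺]^2[CrO₄²⁻] = (2s)^2 · s = 4s^3
Ksp = 4 × (4.9×10⁻⁵)^3 = 4.7×10⁻¹³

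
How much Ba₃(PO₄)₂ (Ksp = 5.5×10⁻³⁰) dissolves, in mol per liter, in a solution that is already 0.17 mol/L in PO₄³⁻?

Ba₃(PO₄)₂(s) ⇌ 3 Ba²⁺(aq) + 2 PO₄³⁻(aq)
Let s be the solubility of Ba₃(PO₄)₂ here. The common ion gives [PO₄³⁻] ≈ 0.17 mol/L, and [Ba²⁺] = 3s.
Ksp = [Ba²⁺]^3[PO₄³⁻]^2 = (3s)^3(0.17)^2
(3s)^3 = 5.5×10⁻³⁰ / (0.17)^2 = 1.9×10⁻²⁸
s = 1.9×10⁻¹⁰ mol/L

1.9×10⁻¹⁰ M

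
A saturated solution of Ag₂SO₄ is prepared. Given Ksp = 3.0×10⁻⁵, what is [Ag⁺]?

3.9×10⁻² M

Ag₂SO₄(s) ⇌ 2 Ag⁺(aq) + SO₄²⁻(aq)
Call the molar solubility s, so that [Ag⁺] = 2s and [SO₄²⁻] = s.
Ksp = [Ag⁺]^2[SO₄²⁻] = (2s)^2 · s = 4s^3 = 3.0×10⁻⁵
s = 2.0×10⁻² M
[Ag⁺] = 2s = 3.9×10⁻² M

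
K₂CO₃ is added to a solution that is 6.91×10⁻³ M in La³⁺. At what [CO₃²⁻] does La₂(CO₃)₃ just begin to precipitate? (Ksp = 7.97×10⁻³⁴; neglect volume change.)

Precipitation begins when Q = Ksp.
La₂(CO₃)₃(s) ⇌ 2 La³⁺(aq) + 3 CO₃²⁻(aq)
Ksp = [La³⁺]^2[CO₃²⁻]^3 = [CO₃²⁻]^3(6.91×10⁻³)^2
[CO₃²⁻]^3 = 7.97×10⁻³⁴ / (6.91×10⁻³)^2 = 1.67×10⁻²⁹
[CO₃²⁻] = 2.56×10⁻¹⁰ M

2.56×10⁻¹⁰ M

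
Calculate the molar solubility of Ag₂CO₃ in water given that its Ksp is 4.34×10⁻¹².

Ag₂CO₃(s) ⇌ 2 Ag⁺(aq) + CO₃²⁻(aq)
If s mol/L of Ag₂CO₃ dissolves, [Ag⁺] = 2s and [CO₃²⁻] = s.
Ksp = [Ag⁺]^2[CO₃²⁻] = (2s)^2 · s = 4s^3
4s^3 = 4.34×10⁻¹²  ⇒  s^3 = 1.09×10⁻¹²
Taking the 3rd root, s = 1.03×10⁻⁴ mol L⁻¹.

1.03×10⁻⁴ M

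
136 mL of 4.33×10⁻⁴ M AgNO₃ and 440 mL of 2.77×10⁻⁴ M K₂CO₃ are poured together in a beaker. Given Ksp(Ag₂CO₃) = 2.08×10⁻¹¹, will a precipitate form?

The combined volume is 576 mL.
[Ag⁺] = (4.33×10⁻⁴)(136)/576 = 1.02×10⁻⁴ M
[CO₃²⁻] = (2.77×10⁻⁴)(440)/576 = 2.12×10⁻⁴ M
Q = [Ag⁺]^2[CO₃²⁻] = 2.21×10⁻¹²
Q = 2.21×10⁻¹² < Ksp = 2.08×10⁻¹¹, so the solution is unsaturated and no precipitate forms.

No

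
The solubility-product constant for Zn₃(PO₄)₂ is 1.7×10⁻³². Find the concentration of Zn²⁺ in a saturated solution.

5.2×10⁻⁷ M

Zn₃(PO₄)₂(s) ⇌ 3 Zn²⁺(aq) + 2 PO₄³⁻(aq)
With molar solubility s: [Zn²⁺] = 3s, [PO₄³⁻] = 2s.
Ksp = [Zn²⁺]^3[PO₄³⁻]^2 = (3s)^3 · (2s)^2 = 108s^5 = 1.7×10⁻³²
s = 1.7×10⁻⁷ M
[Zn²⁺] = 3s = 5.2×10⁻⁷ M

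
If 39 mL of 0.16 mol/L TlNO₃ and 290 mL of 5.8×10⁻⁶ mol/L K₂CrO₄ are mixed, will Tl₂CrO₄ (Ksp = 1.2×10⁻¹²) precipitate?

Yes

Total volume after mixing = 39 + 290 = 329 mL.
[Tl⁺] = (0.16)(39)/329 = 1.9×10⁻² mol/L
[CrO₄²⁻] = (5.8×10⁻⁶)(290)/329 = 5.1×10⁻⁶ mol/L
Q = [Tl⁺]^2[CrO₄²⁻] = 1.8×10⁻⁹
Because Q > Ksp (1.8×10⁻⁹ vs 1.2×10⁻¹²), a precipitate of Tl₂CrO₄ forms.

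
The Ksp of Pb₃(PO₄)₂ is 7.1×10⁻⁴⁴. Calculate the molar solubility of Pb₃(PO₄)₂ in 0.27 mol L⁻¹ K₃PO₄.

Pb₃(PO₄)₂(s) ⇌ 3 Pb²⁺(aq) + 2 PO₄³⁻(aq)
PO₄³⁻ is already present at 0.27 mol L⁻¹. If s mol/L of Pb₃(PO₄)₂ dissolves, [Pb²⁺] = 3s while [PO₄³⁻] ≈ 0.27 mol L⁻¹.
Ksp = [Pb²⁺]^3[PO₄³⁻]^2 = (3s)^3(0.27)^2
(3s)^3 = 7.1×10⁻⁴⁴ / (0.27)^2 = 9.7×10⁻⁴³
s = 3.3×10⁻¹⁵ mol L⁻¹

3.3×10⁻¹⁵ M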